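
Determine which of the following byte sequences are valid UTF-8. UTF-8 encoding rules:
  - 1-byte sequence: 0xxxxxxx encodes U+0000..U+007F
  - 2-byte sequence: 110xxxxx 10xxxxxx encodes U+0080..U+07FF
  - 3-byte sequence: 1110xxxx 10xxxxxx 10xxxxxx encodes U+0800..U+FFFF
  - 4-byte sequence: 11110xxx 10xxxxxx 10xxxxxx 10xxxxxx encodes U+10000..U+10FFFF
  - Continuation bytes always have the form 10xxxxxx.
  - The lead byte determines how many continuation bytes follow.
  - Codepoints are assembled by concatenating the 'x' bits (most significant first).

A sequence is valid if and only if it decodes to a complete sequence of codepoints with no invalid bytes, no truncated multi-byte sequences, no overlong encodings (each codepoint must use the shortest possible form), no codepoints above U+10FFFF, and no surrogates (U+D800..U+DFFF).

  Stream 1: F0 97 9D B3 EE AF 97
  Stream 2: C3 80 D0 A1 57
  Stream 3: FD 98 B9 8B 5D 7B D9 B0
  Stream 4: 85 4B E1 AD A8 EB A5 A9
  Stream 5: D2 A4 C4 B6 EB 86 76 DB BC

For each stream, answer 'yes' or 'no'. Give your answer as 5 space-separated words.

Stream 1: decodes cleanly. VALID
Stream 2: decodes cleanly. VALID
Stream 3: error at byte offset 0. INVALID
Stream 4: error at byte offset 0. INVALID
Stream 5: error at byte offset 6. INVALID

Answer: yes yes no no no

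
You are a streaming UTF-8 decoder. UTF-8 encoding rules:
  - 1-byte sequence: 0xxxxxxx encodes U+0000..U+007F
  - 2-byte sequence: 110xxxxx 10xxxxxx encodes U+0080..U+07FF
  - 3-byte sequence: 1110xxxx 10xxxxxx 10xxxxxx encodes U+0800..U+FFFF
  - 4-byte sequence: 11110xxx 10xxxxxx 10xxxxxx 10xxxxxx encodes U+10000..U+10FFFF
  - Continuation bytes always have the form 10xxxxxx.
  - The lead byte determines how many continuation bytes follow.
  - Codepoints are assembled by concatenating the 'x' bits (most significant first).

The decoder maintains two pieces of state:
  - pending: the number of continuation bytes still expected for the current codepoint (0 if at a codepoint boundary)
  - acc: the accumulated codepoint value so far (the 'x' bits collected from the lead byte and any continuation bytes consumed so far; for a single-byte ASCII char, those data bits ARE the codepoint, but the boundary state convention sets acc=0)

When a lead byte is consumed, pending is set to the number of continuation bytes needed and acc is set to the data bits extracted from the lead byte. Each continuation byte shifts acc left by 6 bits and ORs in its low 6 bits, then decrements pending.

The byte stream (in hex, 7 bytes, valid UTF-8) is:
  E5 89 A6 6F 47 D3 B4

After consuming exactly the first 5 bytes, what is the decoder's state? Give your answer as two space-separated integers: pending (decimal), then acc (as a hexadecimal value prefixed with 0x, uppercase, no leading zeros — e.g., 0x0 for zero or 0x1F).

Byte[0]=E5: 3-byte lead. pending=2, acc=0x5
Byte[1]=89: continuation. acc=(acc<<6)|0x09=0x149, pending=1
Byte[2]=A6: continuation. acc=(acc<<6)|0x26=0x5266, pending=0
Byte[3]=6F: 1-byte. pending=0, acc=0x0
Byte[4]=47: 1-byte. pending=0, acc=0x0

Answer: 0 0x0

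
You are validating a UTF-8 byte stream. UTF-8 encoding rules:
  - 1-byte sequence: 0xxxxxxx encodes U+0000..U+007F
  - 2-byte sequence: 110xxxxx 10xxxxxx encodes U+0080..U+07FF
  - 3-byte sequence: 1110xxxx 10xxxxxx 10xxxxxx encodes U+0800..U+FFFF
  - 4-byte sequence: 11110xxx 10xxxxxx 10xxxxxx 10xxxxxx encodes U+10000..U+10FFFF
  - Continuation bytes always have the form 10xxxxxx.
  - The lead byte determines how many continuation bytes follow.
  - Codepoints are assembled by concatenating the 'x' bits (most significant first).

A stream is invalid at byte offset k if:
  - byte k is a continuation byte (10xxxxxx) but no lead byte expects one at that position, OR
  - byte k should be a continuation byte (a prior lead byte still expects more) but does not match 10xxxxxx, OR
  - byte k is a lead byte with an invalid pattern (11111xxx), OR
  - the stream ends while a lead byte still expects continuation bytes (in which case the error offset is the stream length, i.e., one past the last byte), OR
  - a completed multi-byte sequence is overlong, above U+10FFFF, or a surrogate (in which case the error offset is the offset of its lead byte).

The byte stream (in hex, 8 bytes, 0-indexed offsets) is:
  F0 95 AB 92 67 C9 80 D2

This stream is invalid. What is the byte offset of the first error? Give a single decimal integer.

Answer: 8

Derivation:
Byte[0]=F0: 4-byte lead, need 3 cont bytes. acc=0x0
Byte[1]=95: continuation. acc=(acc<<6)|0x15=0x15
Byte[2]=AB: continuation. acc=(acc<<6)|0x2B=0x56B
Byte[3]=92: continuation. acc=(acc<<6)|0x12=0x15AD2
Completed: cp=U+15AD2 (starts at byte 0)
Byte[4]=67: 1-byte ASCII. cp=U+0067
Byte[5]=C9: 2-byte lead, need 1 cont bytes. acc=0x9
Byte[6]=80: continuation. acc=(acc<<6)|0x00=0x240
Completed: cp=U+0240 (starts at byte 5)
Byte[7]=D2: 2-byte lead, need 1 cont bytes. acc=0x12
Byte[8]: stream ended, expected continuation. INVALID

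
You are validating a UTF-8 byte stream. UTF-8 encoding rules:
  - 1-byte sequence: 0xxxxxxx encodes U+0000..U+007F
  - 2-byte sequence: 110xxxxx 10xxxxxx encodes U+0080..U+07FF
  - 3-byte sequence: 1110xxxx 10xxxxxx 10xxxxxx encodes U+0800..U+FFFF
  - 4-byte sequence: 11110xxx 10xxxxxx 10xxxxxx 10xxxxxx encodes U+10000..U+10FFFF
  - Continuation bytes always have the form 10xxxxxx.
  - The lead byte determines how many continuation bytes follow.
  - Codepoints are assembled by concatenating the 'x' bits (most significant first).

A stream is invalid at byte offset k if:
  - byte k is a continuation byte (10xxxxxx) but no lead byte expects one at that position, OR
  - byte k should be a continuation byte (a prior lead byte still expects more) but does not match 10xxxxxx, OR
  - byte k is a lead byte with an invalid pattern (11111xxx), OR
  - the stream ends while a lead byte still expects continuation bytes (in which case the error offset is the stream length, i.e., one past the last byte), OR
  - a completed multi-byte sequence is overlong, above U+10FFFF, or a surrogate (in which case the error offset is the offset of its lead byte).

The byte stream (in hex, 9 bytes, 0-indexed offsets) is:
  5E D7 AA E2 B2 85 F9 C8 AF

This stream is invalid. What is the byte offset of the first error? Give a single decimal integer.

Byte[0]=5E: 1-byte ASCII. cp=U+005E
Byte[1]=D7: 2-byte lead, need 1 cont bytes. acc=0x17
Byte[2]=AA: continuation. acc=(acc<<6)|0x2A=0x5EA
Completed: cp=U+05EA (starts at byte 1)
Byte[3]=E2: 3-byte lead, need 2 cont bytes. acc=0x2
Byte[4]=B2: continuation. acc=(acc<<6)|0x32=0xB2
Byte[5]=85: continuation. acc=(acc<<6)|0x05=0x2C85
Completed: cp=U+2C85 (starts at byte 3)
Byte[6]=F9: INVALID lead byte (not 0xxx/110x/1110/11110)

Answer: 6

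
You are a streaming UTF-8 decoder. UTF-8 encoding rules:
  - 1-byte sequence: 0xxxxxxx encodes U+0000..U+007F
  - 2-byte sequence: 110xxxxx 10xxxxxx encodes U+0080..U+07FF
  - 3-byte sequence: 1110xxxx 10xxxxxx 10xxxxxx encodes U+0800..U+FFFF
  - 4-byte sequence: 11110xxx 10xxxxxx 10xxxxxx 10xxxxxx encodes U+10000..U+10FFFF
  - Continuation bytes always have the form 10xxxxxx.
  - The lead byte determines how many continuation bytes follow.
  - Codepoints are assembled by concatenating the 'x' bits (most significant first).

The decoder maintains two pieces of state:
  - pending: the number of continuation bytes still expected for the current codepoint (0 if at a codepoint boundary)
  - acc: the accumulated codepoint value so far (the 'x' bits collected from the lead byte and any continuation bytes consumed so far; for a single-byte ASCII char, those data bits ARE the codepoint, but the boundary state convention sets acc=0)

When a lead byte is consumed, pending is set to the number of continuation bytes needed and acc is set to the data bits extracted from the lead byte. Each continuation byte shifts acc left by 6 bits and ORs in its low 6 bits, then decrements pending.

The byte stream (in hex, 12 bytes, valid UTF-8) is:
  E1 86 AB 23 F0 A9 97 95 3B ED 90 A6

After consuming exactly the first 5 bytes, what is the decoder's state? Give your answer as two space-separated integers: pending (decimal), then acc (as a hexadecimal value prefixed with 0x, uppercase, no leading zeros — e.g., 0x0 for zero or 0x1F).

Answer: 3 0x0

Derivation:
Byte[0]=E1: 3-byte lead. pending=2, acc=0x1
Byte[1]=86: continuation. acc=(acc<<6)|0x06=0x46, pending=1
Byte[2]=AB: continuation. acc=(acc<<6)|0x2B=0x11AB, pending=0
Byte[3]=23: 1-byte. pending=0, acc=0x0
Byte[4]=F0: 4-byte lead. pending=3, acc=0x0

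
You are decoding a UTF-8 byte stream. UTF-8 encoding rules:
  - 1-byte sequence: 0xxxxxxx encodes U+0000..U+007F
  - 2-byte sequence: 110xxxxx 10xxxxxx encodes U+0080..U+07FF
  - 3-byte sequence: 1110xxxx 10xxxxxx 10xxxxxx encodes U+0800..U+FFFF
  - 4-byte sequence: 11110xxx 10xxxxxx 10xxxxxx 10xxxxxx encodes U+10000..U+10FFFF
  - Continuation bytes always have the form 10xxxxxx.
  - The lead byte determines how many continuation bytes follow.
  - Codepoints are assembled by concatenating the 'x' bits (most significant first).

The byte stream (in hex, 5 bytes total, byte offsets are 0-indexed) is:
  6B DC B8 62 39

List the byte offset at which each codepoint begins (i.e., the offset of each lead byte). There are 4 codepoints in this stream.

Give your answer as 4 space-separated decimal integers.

Byte[0]=6B: 1-byte ASCII. cp=U+006B
Byte[1]=DC: 2-byte lead, need 1 cont bytes. acc=0x1C
Byte[2]=B8: continuation. acc=(acc<<6)|0x38=0x738
Completed: cp=U+0738 (starts at byte 1)
Byte[3]=62: 1-byte ASCII. cp=U+0062
Byte[4]=39: 1-byte ASCII. cp=U+0039

Answer: 0 1 3 4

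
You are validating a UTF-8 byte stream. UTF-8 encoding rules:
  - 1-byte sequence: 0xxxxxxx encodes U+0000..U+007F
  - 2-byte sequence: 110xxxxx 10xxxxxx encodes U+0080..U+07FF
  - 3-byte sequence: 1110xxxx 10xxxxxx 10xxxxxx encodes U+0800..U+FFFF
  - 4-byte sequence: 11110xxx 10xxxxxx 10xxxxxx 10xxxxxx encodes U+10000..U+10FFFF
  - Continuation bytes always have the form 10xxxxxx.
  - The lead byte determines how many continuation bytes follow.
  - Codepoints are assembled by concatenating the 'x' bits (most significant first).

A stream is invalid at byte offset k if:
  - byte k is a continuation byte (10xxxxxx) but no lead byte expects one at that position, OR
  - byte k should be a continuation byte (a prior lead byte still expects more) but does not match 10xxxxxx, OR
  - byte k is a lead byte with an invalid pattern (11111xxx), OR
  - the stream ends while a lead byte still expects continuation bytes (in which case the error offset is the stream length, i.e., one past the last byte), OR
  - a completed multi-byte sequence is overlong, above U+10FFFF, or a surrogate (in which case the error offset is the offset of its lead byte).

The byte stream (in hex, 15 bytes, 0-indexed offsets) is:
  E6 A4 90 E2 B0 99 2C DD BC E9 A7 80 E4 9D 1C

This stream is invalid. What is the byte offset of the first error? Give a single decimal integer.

Byte[0]=E6: 3-byte lead, need 2 cont bytes. acc=0x6
Byte[1]=A4: continuation. acc=(acc<<6)|0x24=0x1A4
Byte[2]=90: continuation. acc=(acc<<6)|0x10=0x6910
Completed: cp=U+6910 (starts at byte 0)
Byte[3]=E2: 3-byte lead, need 2 cont bytes. acc=0x2
Byte[4]=B0: continuation. acc=(acc<<6)|0x30=0xB0
Byte[5]=99: continuation. acc=(acc<<6)|0x19=0x2C19
Completed: cp=U+2C19 (starts at byte 3)
Byte[6]=2C: 1-byte ASCII. cp=U+002C
Byte[7]=DD: 2-byte lead, need 1 cont bytes. acc=0x1D
Byte[8]=BC: continuation. acc=(acc<<6)|0x3C=0x77C
Completed: cp=U+077C (starts at byte 7)
Byte[9]=E9: 3-byte lead, need 2 cont bytes. acc=0x9
Byte[10]=A7: continuation. acc=(acc<<6)|0x27=0x267
Byte[11]=80: continuation. acc=(acc<<6)|0x00=0x99C0
Completed: cp=U+99C0 (starts at byte 9)
Byte[12]=E4: 3-byte lead, need 2 cont bytes. acc=0x4
Byte[13]=9D: continuation. acc=(acc<<6)|0x1D=0x11D
Byte[14]=1C: expected 10xxxxxx continuation. INVALID

Answer: 14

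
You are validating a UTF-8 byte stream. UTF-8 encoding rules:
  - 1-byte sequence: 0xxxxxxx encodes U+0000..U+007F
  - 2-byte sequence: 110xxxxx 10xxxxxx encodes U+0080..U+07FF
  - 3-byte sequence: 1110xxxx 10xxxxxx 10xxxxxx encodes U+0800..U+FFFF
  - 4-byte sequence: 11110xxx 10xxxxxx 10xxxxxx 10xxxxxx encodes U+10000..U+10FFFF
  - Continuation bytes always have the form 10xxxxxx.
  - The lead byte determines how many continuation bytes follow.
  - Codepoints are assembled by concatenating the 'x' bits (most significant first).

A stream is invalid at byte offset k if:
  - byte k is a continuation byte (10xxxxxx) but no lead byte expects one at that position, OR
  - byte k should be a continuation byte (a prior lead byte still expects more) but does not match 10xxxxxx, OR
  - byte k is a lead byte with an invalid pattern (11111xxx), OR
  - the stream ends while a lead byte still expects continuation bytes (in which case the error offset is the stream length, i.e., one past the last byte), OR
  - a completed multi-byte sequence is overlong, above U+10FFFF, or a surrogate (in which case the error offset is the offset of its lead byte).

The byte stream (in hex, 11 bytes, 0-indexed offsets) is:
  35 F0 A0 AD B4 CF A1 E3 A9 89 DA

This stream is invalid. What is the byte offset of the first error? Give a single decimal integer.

Answer: 11

Derivation:
Byte[0]=35: 1-byte ASCII. cp=U+0035
Byte[1]=F0: 4-byte lead, need 3 cont bytes. acc=0x0
Byte[2]=A0: continuation. acc=(acc<<6)|0x20=0x20
Byte[3]=AD: continuation. acc=(acc<<6)|0x2D=0x82D
Byte[4]=B4: continuation. acc=(acc<<6)|0x34=0x20B74
Completed: cp=U+20B74 (starts at byte 1)
Byte[5]=CF: 2-byte lead, need 1 cont bytes. acc=0xF
Byte[6]=A1: continuation. acc=(acc<<6)|0x21=0x3E1
Completed: cp=U+03E1 (starts at byte 5)
Byte[7]=E3: 3-byte lead, need 2 cont bytes. acc=0x3
Byte[8]=A9: continuation. acc=(acc<<6)|0x29=0xE9
Byte[9]=89: continuation. acc=(acc<<6)|0x09=0x3A49
Completed: cp=U+3A49 (starts at byte 7)
Byte[10]=DA: 2-byte lead, need 1 cont bytes. acc=0x1A
Byte[11]: stream ended, expected continuation. INVALID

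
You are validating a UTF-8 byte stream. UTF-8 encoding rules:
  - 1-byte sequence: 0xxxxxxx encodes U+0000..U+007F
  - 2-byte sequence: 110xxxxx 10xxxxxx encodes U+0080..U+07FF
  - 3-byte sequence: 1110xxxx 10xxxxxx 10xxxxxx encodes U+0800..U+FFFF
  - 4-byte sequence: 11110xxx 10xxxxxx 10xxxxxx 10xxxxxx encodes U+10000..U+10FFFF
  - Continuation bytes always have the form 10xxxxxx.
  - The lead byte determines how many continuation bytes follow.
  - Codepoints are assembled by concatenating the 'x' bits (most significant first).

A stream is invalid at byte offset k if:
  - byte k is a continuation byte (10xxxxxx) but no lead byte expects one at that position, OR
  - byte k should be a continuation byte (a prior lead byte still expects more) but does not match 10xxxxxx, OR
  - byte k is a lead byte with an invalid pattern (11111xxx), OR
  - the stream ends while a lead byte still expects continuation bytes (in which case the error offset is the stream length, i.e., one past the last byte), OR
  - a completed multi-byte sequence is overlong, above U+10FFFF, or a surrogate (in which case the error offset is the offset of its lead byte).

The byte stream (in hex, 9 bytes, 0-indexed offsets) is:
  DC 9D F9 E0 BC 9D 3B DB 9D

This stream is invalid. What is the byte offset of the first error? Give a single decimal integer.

Byte[0]=DC: 2-byte lead, need 1 cont bytes. acc=0x1C
Byte[1]=9D: continuation. acc=(acc<<6)|0x1D=0x71D
Completed: cp=U+071D (starts at byte 0)
Byte[2]=F9: INVALID lead byte (not 0xxx/110x/1110/11110)

Answer: 2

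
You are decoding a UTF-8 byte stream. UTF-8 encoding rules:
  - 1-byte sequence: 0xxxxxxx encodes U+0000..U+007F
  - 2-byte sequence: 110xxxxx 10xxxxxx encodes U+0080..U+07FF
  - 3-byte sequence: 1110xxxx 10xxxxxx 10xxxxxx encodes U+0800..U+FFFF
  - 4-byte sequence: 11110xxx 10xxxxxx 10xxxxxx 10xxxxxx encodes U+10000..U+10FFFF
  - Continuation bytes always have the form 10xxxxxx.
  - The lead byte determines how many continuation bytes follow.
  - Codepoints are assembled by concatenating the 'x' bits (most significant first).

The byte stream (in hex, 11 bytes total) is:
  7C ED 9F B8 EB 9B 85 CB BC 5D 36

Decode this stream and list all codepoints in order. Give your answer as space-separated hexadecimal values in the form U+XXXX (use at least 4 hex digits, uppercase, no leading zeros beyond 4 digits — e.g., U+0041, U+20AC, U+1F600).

Byte[0]=7C: 1-byte ASCII. cp=U+007C
Byte[1]=ED: 3-byte lead, need 2 cont bytes. acc=0xD
Byte[2]=9F: continuation. acc=(acc<<6)|0x1F=0x35F
Byte[3]=B8: continuation. acc=(acc<<6)|0x38=0xD7F8
Completed: cp=U+D7F8 (starts at byte 1)
Byte[4]=EB: 3-byte lead, need 2 cont bytes. acc=0xB
Byte[5]=9B: continuation. acc=(acc<<6)|0x1B=0x2DB
Byte[6]=85: continuation. acc=(acc<<6)|0x05=0xB6C5
Completed: cp=U+B6C5 (starts at byte 4)
Byte[7]=CB: 2-byte lead, need 1 cont bytes. acc=0xB
Byte[8]=BC: continuation. acc=(acc<<6)|0x3C=0x2FC
Completed: cp=U+02FC (starts at byte 7)
Byte[9]=5D: 1-byte ASCII. cp=U+005D
Byte[10]=36: 1-byte ASCII. cp=U+0036

Answer: U+007C U+D7F8 U+B6C5 U+02FC U+005D U+0036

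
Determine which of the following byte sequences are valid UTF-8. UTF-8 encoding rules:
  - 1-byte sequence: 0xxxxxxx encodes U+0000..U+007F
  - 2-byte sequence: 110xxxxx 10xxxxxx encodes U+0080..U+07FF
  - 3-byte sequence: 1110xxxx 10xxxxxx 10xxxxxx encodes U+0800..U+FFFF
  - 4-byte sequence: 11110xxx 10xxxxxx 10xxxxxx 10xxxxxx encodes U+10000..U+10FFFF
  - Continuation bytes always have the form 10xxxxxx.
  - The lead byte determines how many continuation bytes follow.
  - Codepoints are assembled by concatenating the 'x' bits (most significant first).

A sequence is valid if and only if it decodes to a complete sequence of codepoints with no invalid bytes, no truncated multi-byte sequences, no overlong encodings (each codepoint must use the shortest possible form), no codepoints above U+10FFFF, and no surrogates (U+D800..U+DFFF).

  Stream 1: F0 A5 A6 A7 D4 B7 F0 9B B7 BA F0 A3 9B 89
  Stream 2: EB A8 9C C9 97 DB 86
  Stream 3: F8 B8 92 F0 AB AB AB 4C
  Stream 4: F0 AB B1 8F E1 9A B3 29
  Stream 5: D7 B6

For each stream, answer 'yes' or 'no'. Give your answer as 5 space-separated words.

Answer: yes yes no yes yes

Derivation:
Stream 1: decodes cleanly. VALID
Stream 2: decodes cleanly. VALID
Stream 3: error at byte offset 0. INVALID
Stream 4: decodes cleanly. VALID
Stream 5: decodes cleanly. VALID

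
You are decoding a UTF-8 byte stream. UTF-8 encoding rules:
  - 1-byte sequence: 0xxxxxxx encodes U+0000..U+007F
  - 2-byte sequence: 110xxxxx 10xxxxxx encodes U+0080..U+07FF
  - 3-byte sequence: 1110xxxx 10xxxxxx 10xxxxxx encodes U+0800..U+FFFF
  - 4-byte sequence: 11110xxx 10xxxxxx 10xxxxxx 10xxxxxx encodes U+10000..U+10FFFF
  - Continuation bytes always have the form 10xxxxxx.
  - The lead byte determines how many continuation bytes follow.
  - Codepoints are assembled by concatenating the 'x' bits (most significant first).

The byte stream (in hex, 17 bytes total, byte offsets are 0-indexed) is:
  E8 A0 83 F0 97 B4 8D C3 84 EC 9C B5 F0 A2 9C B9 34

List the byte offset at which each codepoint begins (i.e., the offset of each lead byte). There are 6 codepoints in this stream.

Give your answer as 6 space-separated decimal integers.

Byte[0]=E8: 3-byte lead, need 2 cont bytes. acc=0x8
Byte[1]=A0: continuation. acc=(acc<<6)|0x20=0x220
Byte[2]=83: continuation. acc=(acc<<6)|0x03=0x8803
Completed: cp=U+8803 (starts at byte 0)
Byte[3]=F0: 4-byte lead, need 3 cont bytes. acc=0x0
Byte[4]=97: continuation. acc=(acc<<6)|0x17=0x17
Byte[5]=B4: continuation. acc=(acc<<6)|0x34=0x5F4
Byte[6]=8D: continuation. acc=(acc<<6)|0x0D=0x17D0D
Completed: cp=U+17D0D (starts at byte 3)
Byte[7]=C3: 2-byte lead, need 1 cont bytes. acc=0x3
Byte[8]=84: continuation. acc=(acc<<6)|0x04=0xC4
Completed: cp=U+00C4 (starts at byte 7)
Byte[9]=EC: 3-byte lead, need 2 cont bytes. acc=0xC
Byte[10]=9C: continuation. acc=(acc<<6)|0x1C=0x31C
Byte[11]=B5: continuation. acc=(acc<<6)|0x35=0xC735
Completed: cp=U+C735 (starts at byte 9)
Byte[12]=F0: 4-byte lead, need 3 cont bytes. acc=0x0
Byte[13]=A2: continuation. acc=(acc<<6)|0x22=0x22
Byte[14]=9C: continuation. acc=(acc<<6)|0x1C=0x89C
Byte[15]=B9: continuation. acc=(acc<<6)|0x39=0x22739
Completed: cp=U+22739 (starts at byte 12)
Byte[16]=34: 1-byte ASCII. cp=U+0034

Answer: 0 3 7 9 12 16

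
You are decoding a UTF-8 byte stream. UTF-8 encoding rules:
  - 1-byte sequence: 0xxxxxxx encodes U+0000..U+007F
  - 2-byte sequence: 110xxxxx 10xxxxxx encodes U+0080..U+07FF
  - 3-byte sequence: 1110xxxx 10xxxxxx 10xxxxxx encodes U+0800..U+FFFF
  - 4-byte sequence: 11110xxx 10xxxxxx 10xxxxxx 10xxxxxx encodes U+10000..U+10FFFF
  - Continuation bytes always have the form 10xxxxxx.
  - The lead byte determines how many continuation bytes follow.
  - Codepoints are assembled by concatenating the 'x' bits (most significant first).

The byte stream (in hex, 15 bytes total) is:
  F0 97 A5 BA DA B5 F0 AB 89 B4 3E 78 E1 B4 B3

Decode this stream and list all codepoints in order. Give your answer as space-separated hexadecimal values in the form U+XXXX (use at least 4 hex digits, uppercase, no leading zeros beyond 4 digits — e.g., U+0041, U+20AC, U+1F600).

Byte[0]=F0: 4-byte lead, need 3 cont bytes. acc=0x0
Byte[1]=97: continuation. acc=(acc<<6)|0x17=0x17
Byte[2]=A5: continuation. acc=(acc<<6)|0x25=0x5E5
Byte[3]=BA: continuation. acc=(acc<<6)|0x3A=0x1797A
Completed: cp=U+1797A (starts at byte 0)
Byte[4]=DA: 2-byte lead, need 1 cont bytes. acc=0x1A
Byte[5]=B5: continuation. acc=(acc<<6)|0x35=0x6B5
Completed: cp=U+06B5 (starts at byte 4)
Byte[6]=F0: 4-byte lead, need 3 cont bytes. acc=0x0
Byte[7]=AB: continuation. acc=(acc<<6)|0x2B=0x2B
Byte[8]=89: continuation. acc=(acc<<6)|0x09=0xAC9
Byte[9]=B4: continuation. acc=(acc<<6)|0x34=0x2B274
Completed: cp=U+2B274 (starts at byte 6)
Byte[10]=3E: 1-byte ASCII. cp=U+003E
Byte[11]=78: 1-byte ASCII. cp=U+0078
Byte[12]=E1: 3-byte lead, need 2 cont bytes. acc=0x1
Byte[13]=B4: continuation. acc=(acc<<6)|0x34=0x74
Byte[14]=B3: continuation. acc=(acc<<6)|0x33=0x1D33
Completed: cp=U+1D33 (starts at byte 12)

Answer: U+1797A U+06B5 U+2B274 U+003E U+0078 U+1D33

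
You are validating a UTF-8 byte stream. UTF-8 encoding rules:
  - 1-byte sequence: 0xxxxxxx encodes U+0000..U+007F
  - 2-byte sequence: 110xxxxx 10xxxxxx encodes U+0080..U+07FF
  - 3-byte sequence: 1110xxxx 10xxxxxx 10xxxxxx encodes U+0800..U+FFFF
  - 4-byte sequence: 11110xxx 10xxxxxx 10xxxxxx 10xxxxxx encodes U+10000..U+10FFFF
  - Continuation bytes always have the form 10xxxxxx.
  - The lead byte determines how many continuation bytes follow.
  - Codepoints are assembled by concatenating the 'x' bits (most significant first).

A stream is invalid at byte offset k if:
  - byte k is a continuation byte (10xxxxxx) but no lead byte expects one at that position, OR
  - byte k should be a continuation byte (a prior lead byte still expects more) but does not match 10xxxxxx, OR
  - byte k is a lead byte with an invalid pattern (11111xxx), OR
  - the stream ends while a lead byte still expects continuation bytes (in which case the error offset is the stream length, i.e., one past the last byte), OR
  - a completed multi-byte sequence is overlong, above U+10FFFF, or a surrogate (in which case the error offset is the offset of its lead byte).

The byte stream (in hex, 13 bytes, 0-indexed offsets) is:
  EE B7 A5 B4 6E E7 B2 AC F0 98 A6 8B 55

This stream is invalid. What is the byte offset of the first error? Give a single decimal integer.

Byte[0]=EE: 3-byte lead, need 2 cont bytes. acc=0xE
Byte[1]=B7: continuation. acc=(acc<<6)|0x37=0x3B7
Byte[2]=A5: continuation. acc=(acc<<6)|0x25=0xEDE5
Completed: cp=U+EDE5 (starts at byte 0)
Byte[3]=B4: INVALID lead byte (not 0xxx/110x/1110/11110)

Answer: 3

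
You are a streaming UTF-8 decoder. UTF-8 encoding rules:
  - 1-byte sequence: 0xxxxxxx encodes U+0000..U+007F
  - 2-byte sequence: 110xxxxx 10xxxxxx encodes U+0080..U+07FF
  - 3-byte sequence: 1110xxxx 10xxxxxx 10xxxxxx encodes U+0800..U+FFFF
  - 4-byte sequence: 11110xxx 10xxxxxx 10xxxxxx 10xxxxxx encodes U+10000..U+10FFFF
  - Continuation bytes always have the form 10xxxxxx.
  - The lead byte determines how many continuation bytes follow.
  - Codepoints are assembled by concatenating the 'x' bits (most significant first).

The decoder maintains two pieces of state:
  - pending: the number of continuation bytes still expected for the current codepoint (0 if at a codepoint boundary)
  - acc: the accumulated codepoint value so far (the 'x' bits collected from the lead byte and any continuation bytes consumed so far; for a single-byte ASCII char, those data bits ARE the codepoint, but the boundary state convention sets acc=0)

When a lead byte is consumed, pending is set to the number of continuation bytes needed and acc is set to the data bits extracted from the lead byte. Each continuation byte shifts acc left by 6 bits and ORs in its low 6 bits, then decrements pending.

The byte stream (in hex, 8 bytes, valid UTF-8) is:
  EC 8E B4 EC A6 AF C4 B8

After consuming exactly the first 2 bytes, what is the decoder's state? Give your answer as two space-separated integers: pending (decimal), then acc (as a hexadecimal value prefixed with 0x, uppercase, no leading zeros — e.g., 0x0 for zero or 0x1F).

Answer: 1 0x30E

Derivation:
Byte[0]=EC: 3-byte lead. pending=2, acc=0xC
Byte[1]=8E: continuation. acc=(acc<<6)|0x0E=0x30E, pending=1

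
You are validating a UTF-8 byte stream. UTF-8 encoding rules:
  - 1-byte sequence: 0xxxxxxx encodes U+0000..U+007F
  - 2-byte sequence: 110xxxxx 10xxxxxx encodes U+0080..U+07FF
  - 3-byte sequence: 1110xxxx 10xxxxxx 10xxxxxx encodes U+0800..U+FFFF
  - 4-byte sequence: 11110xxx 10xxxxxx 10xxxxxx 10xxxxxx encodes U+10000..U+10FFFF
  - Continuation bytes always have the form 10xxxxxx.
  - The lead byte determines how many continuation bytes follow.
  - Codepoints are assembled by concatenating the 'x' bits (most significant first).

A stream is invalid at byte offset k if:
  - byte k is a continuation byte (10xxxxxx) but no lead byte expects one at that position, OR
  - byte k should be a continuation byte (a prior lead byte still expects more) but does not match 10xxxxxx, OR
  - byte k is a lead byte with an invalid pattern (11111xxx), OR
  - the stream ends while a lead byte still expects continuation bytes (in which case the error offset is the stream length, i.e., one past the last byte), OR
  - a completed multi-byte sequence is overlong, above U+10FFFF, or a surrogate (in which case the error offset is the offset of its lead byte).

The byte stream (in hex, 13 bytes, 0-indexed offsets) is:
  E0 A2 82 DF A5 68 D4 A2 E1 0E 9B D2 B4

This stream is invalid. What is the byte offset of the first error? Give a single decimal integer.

Answer: 9

Derivation:
Byte[0]=E0: 3-byte lead, need 2 cont bytes. acc=0x0
Byte[1]=A2: continuation. acc=(acc<<6)|0x22=0x22
Byte[2]=82: continuation. acc=(acc<<6)|0x02=0x882
Completed: cp=U+0882 (starts at byte 0)
Byte[3]=DF: 2-byte lead, need 1 cont bytes. acc=0x1F
Byte[4]=A5: continuation. acc=(acc<<6)|0x25=0x7E5
Completed: cp=U+07E5 (starts at byte 3)
Byte[5]=68: 1-byte ASCII. cp=U+0068
Byte[6]=D4: 2-byte lead, need 1 cont bytes. acc=0x14
Byte[7]=A2: continuation. acc=(acc<<6)|0x22=0x522
Completed: cp=U+0522 (starts at byte 6)
Byte[8]=E1: 3-byte lead, need 2 cont bytes. acc=0x1
Byte[9]=0E: expected 10xxxxxx continuation. INVALID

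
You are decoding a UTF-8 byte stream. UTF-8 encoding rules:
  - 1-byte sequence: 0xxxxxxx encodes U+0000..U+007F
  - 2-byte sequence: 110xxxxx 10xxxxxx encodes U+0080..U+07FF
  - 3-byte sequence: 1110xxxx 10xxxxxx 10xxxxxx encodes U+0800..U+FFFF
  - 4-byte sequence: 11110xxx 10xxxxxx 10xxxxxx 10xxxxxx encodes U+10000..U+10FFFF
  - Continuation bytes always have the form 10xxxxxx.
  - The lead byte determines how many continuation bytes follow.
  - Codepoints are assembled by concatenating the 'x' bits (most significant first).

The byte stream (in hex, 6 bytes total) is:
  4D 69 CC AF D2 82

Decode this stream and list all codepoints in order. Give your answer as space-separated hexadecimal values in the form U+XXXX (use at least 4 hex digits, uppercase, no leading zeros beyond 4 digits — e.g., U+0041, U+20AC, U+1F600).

Byte[0]=4D: 1-byte ASCII. cp=U+004D
Byte[1]=69: 1-byte ASCII. cp=U+0069
Byte[2]=CC: 2-byte lead, need 1 cont bytes. acc=0xC
Byte[3]=AF: continuation. acc=(acc<<6)|0x2F=0x32F
Completed: cp=U+032F (starts at byte 2)
Byte[4]=D2: 2-byte lead, need 1 cont bytes. acc=0x12
Byte[5]=82: continuation. acc=(acc<<6)|0x02=0x482
Completed: cp=U+0482 (starts at byte 4)

Answer: U+004D U+0069 U+032F U+0482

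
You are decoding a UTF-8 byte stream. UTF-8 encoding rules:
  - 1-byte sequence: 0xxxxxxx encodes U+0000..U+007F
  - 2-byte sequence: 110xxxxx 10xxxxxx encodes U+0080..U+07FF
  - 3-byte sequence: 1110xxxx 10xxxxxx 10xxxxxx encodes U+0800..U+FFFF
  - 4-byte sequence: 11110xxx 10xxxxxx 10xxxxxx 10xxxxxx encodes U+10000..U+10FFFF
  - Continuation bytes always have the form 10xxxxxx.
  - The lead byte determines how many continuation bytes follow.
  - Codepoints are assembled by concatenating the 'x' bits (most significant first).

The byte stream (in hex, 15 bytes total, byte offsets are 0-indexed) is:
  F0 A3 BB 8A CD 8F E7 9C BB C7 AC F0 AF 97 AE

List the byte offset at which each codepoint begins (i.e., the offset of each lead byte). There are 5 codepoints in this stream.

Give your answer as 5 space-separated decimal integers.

Answer: 0 4 6 9 11

Derivation:
Byte[0]=F0: 4-byte lead, need 3 cont bytes. acc=0x0
Byte[1]=A3: continuation. acc=(acc<<6)|0x23=0x23
Byte[2]=BB: continuation. acc=(acc<<6)|0x3B=0x8FB
Byte[3]=8A: continuation. acc=(acc<<6)|0x0A=0x23ECA
Completed: cp=U+23ECA (starts at byte 0)
Byte[4]=CD: 2-byte lead, need 1 cont bytes. acc=0xD
Byte[5]=8F: continuation. acc=(acc<<6)|0x0F=0x34F
Completed: cp=U+034F (starts at byte 4)
Byte[6]=E7: 3-byte lead, need 2 cont bytes. acc=0x7
Byte[7]=9C: continuation. acc=(acc<<6)|0x1C=0x1DC
Byte[8]=BB: continuation. acc=(acc<<6)|0x3B=0x773B
Completed: cp=U+773B (starts at byte 6)
Byte[9]=C7: 2-byte lead, need 1 cont bytes. acc=0x7
Byte[10]=AC: continuation. acc=(acc<<6)|0x2C=0x1EC
Completed: cp=U+01EC (starts at byte 9)
Byte[11]=F0: 4-byte lead, need 3 cont bytes. acc=0x0
Byte[12]=AF: continuation. acc=(acc<<6)|0x2F=0x2F
Byte[13]=97: continuation. acc=(acc<<6)|0x17=0xBD7
Byte[14]=AE: continuation. acc=(acc<<6)|0x2E=0x2F5EE
Completed: cp=U+2F5EE (starts at byte 11)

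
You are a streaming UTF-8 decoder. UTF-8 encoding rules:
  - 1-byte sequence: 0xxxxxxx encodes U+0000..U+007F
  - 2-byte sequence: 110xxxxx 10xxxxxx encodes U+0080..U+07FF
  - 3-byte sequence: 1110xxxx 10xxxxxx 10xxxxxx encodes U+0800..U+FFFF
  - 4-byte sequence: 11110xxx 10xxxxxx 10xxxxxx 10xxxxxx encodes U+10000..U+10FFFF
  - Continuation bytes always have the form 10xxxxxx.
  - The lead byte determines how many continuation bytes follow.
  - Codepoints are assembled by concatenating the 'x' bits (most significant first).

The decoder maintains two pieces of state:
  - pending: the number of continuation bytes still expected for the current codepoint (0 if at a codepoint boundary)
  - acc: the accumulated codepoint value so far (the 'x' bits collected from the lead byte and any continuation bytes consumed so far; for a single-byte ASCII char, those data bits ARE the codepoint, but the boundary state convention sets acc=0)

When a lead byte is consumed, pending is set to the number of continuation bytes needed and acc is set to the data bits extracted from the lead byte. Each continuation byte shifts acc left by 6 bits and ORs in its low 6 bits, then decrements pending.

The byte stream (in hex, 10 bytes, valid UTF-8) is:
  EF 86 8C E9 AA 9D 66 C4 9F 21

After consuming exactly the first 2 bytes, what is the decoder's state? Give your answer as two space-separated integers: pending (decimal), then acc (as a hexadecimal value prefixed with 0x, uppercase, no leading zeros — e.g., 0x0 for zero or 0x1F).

Byte[0]=EF: 3-byte lead. pending=2, acc=0xF
Byte[1]=86: continuation. acc=(acc<<6)|0x06=0x3C6, pending=1

Answer: 1 0x3C6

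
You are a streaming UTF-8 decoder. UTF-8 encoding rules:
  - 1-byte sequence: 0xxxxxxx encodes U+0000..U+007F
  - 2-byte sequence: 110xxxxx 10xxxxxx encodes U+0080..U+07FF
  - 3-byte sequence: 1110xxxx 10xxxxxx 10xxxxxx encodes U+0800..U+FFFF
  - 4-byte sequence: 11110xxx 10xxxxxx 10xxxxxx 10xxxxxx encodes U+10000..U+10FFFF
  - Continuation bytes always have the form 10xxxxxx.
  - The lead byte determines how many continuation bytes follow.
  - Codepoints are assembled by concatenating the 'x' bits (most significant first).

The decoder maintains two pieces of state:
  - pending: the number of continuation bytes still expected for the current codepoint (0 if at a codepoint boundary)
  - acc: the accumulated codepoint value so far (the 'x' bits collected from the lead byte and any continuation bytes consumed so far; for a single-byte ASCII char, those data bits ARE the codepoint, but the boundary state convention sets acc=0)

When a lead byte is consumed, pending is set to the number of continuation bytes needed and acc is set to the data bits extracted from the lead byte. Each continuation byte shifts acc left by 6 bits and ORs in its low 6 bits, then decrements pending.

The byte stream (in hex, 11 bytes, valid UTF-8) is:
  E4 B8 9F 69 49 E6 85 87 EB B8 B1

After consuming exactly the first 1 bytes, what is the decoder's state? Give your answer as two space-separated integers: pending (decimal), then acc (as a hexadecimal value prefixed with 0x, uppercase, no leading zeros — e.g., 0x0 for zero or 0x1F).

Byte[0]=E4: 3-byte lead. pending=2, acc=0x4

Answer: 2 0x4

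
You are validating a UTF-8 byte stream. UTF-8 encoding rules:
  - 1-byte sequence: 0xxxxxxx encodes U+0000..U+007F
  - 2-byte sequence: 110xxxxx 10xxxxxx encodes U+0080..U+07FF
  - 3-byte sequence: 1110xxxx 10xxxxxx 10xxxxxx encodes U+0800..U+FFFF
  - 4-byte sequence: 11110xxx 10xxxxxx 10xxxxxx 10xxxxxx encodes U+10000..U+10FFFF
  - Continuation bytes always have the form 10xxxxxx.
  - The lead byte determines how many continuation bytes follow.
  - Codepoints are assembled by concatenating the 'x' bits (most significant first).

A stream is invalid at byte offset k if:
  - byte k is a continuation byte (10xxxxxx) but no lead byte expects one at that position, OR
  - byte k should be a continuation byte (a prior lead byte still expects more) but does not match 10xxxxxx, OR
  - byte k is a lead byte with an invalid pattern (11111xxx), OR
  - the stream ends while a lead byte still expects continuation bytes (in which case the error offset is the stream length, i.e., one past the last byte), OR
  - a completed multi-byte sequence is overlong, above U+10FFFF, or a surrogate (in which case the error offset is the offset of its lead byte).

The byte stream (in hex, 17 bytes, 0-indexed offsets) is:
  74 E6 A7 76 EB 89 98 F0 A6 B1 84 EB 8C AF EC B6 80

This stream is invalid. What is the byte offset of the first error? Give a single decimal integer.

Byte[0]=74: 1-byte ASCII. cp=U+0074
Byte[1]=E6: 3-byte lead, need 2 cont bytes. acc=0x6
Byte[2]=A7: continuation. acc=(acc<<6)|0x27=0x1A7
Byte[3]=76: expected 10xxxxxx continuation. INVALID

Answer: 3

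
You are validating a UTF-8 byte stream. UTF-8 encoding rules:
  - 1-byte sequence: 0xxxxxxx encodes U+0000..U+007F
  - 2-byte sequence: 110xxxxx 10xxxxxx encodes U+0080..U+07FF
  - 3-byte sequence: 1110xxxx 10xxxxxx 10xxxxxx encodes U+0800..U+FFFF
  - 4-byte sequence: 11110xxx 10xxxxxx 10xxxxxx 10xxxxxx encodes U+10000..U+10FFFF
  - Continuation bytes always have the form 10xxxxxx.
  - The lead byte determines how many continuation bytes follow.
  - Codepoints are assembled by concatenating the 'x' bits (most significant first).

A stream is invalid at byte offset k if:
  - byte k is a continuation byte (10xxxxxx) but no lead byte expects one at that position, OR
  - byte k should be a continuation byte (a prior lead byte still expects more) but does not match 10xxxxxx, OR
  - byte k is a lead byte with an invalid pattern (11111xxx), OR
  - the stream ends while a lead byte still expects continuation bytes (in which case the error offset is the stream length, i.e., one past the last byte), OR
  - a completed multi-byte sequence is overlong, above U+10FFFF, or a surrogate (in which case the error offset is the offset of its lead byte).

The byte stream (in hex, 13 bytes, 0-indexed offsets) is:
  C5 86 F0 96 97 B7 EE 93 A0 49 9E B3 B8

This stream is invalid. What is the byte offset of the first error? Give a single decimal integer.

Byte[0]=C5: 2-byte lead, need 1 cont bytes. acc=0x5
Byte[1]=86: continuation. acc=(acc<<6)|0x06=0x146
Completed: cp=U+0146 (starts at byte 0)
Byte[2]=F0: 4-byte lead, need 3 cont bytes. acc=0x0
Byte[3]=96: continuation. acc=(acc<<6)|0x16=0x16
Byte[4]=97: continuation. acc=(acc<<6)|0x17=0x597
Byte[5]=B7: continuation. acc=(acc<<6)|0x37=0x165F7
Completed: cp=U+165F7 (starts at byte 2)
Byte[6]=EE: 3-byte lead, need 2 cont bytes. acc=0xE
Byte[7]=93: continuation. acc=(acc<<6)|0x13=0x393
Byte[8]=A0: continuation. acc=(acc<<6)|0x20=0xE4E0
Completed: cp=U+E4E0 (starts at byte 6)
Byte[9]=49: 1-byte ASCII. cp=U+0049
Byte[10]=9E: INVALID lead byte (not 0xxx/110x/1110/11110)

Answer: 10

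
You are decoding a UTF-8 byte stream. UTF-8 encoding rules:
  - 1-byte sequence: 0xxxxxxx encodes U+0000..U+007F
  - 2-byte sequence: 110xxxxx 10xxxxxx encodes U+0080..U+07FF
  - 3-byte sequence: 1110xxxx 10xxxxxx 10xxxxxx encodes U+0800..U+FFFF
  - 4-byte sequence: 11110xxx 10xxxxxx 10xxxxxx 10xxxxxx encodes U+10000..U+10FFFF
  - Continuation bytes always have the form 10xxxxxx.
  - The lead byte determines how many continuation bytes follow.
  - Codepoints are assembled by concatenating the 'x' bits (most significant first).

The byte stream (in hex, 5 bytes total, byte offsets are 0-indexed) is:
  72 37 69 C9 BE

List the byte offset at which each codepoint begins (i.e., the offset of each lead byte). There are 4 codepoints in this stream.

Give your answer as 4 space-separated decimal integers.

Answer: 0 1 2 3

Derivation:
Byte[0]=72: 1-byte ASCII. cp=U+0072
Byte[1]=37: 1-byte ASCII. cp=U+0037
Byte[2]=69: 1-byte ASCII. cp=U+0069
Byte[3]=C9: 2-byte lead, need 1 cont bytes. acc=0x9
Byte[4]=BE: continuation. acc=(acc<<6)|0x3E=0x27E
Completed: cp=U+027E (starts at byte 3)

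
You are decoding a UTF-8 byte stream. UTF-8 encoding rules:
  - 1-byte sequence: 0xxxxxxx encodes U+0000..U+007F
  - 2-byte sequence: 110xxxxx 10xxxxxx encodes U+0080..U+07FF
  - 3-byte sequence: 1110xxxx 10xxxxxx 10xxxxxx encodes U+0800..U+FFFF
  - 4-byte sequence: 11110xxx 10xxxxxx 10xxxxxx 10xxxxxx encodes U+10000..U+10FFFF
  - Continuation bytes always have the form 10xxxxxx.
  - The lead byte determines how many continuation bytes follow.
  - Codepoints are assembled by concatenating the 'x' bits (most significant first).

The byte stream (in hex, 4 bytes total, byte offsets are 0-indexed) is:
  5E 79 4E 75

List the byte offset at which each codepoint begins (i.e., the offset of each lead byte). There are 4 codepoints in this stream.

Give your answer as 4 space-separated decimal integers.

Byte[0]=5E: 1-byte ASCII. cp=U+005E
Byte[1]=79: 1-byte ASCII. cp=U+0079
Byte[2]=4E: 1-byte ASCII. cp=U+004E
Byte[3]=75: 1-byte ASCII. cp=U+0075

Answer: 0 1 2 3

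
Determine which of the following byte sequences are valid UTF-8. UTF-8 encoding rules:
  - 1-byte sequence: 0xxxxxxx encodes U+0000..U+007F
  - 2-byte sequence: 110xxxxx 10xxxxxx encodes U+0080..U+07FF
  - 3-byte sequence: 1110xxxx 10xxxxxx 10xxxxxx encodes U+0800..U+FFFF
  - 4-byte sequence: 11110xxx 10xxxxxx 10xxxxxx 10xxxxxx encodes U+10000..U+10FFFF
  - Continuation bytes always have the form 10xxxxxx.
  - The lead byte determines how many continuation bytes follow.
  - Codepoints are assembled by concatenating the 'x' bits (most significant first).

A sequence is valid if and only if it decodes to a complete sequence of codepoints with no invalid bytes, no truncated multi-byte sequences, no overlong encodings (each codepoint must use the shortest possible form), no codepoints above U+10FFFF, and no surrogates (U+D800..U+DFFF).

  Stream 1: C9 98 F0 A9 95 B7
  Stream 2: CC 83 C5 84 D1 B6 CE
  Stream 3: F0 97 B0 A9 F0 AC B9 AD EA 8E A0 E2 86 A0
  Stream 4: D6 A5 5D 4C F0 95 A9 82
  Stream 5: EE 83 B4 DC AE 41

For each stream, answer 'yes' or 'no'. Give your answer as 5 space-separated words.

Stream 1: decodes cleanly. VALID
Stream 2: error at byte offset 7. INVALID
Stream 3: decodes cleanly. VALID
Stream 4: decodes cleanly. VALID
Stream 5: decodes cleanly. VALID

Answer: yes no yes yes yes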